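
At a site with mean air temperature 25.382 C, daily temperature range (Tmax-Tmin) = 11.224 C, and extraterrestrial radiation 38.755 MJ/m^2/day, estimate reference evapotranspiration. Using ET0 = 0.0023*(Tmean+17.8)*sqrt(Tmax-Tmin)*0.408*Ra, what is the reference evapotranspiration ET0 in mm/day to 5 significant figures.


ET0 = 0.0023*(25.382+17.8)*sqrt(11.224)*0.408*38.755 = 5.2613 mm/day
Therefore the reference evapotranspiration ET0 = 5.2613 mm/day.


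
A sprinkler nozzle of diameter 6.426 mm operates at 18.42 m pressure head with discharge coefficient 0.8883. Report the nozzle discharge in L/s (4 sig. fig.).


Approach: apply the orifice equation, Q = Cd*A*sqrt(2*g*h), A = pi*(d/2)^2.
A = pi*(6.426e-3/2)^2 = 3.24318e-05 m^2
Q = 0.8883 * 3.24318e-05 * sqrt(2*9.81*18.42) * 1000 = 0.5477 L/s
Therefore the nozzle discharge = 0.5477 L/s.


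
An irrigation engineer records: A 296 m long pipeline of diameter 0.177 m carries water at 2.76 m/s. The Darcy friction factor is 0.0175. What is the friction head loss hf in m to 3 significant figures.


Approach: apply the Darcy-Weisbach equation, hf = f*(L/D)*(v^2/(2g)).
hf = 0.0175 * (296/0.177) * (2.76^2 / (2*9.81))
hf = 11.4 m
Therefore the friction head loss hf = 11.4 m.


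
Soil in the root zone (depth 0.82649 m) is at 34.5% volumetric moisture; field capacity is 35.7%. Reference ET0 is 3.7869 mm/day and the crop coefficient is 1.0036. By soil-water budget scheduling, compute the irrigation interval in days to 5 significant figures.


Approach: apply soil-water budget scheduling, SMD = (FC-theta)/100*depth*1000; ETc = ET0*Kc; interval = SMD/ETc.
Step 1 — soil moisture deficit:
  SMD = (35.7 - 34.5)/100 * 0.82649 * 1000 = 9.917880 mm
Step 2 — daily crop ET (ETc = ET0*Kc):
  ETc = 3.7869 * 1.0036 = 3.800533 mm/day
Step 3 — irrigation interval (SMD/ETc):
  interval = 9.917880 / 3.800533 = 2.6096 days
Therefore the irrigation interval = 2.6096 days.


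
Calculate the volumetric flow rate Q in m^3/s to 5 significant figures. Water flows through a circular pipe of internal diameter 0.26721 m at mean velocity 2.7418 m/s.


Approach: apply the continuity equation for pipe flow, Q = A * v with A = pi*(D/2)^2.
A = pi*(0.26721/2)^2 = 0.05607836 m^2
Q = 0.05607836 * 2.7418 = 0.15376 m^3/s
Therefore the volumetric flow rate Q = 0.15376 m^3/s.


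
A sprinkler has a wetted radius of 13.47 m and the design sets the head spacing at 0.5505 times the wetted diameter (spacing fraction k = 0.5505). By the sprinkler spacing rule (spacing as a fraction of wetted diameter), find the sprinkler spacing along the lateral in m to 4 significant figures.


Approach: apply the sprinkler spacing rule (spacing as a fraction of wetted diameter), S = k*(2*R).
S = 0.5505 * (2 * 13.47) = 14.83 m
Therefore the sprinkler spacing along the lateral = 14.83 m.


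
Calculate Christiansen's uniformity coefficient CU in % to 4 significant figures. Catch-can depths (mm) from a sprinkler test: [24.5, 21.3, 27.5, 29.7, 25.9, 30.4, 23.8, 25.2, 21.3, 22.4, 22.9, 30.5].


Approach: apply Christiansen's uniformity coefficient, CU = (1 - mean_abs_deviation/mean)*100.
mean = 25.4500 mm
mean |d_i - mean| = 2.79167 mm
CU = (1 - 2.79167/25.4500)*100 = 89.03 %
Therefore Christiansen's uniformity coefficient CU = 89.03 %.


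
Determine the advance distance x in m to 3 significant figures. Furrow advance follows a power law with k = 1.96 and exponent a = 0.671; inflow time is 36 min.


Approach: apply the power-law advance function, x = k*t^a.
x = 1.96 * 36^0.671 = 21.7 m
Therefore the advance distance x = 21.7 m.


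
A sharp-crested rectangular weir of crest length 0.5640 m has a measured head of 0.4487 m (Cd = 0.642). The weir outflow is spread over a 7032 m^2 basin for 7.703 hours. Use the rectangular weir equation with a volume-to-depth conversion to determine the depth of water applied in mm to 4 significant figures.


Approach: apply the rectangular weir equation with a volume-to-depth conversion, Q = (2/3)*Cd*L*sqrt(2g)*H^1.5; d = Q*t/A * 1000.
Step 1 — weir discharge:
  Q = (2/3)*0.642*0.5640*sqrt(2*9.81)*0.4487^1.5 = 0.321371 m^3/s
Step 2 — volume: V = 0.321371 * 7.703*3600 = 8911.87 m^3
Step 3 — depth: d = V/A * 1000 = 8911.87/7032 * 1000 = 1267 mm
Therefore the depth of water applied = 1267 mm.


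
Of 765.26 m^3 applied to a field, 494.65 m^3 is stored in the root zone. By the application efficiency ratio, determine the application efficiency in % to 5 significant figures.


Approach: apply the application efficiency ratio, Ea = (stored/applied)*100.
Ea = (494.65/765.26)*100 = 64.638 %
Therefore the application efficiency = 64.638 %.


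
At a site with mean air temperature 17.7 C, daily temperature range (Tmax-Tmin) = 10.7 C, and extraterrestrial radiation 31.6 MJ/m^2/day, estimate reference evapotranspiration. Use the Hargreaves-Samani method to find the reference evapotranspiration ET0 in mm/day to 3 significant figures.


Approach: apply the Hargreaves-Samani method, ET0 = 0.0023*(Tmean+17.8)*sqrt(Tmax-Tmin)*0.408*Ra.
ET0 = 0.0023*(17.7+17.8)*sqrt(10.7)*0.408*31.6 = 3.44 mm/day
Therefore the reference evapotranspiration ET0 = 3.44 mm/day.


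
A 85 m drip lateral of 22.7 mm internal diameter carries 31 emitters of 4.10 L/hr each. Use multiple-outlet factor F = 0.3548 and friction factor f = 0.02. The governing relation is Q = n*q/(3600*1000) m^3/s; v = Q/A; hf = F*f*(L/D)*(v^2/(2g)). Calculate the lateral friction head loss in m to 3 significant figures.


Q = 31*4.10/(3600*1000) = 3.5306e-05 m^3/s
A = pi*(22.7e-3/2)^2 = 4.0471e-04 m^2, so v = Q/A = 0.087237 m/s
hf = 0.3548*0.02*(85/0.0227)*(0.087237^2/(2*9.81)) = 0.0103 m
Therefore the lateral friction head loss = 0.0103 m.


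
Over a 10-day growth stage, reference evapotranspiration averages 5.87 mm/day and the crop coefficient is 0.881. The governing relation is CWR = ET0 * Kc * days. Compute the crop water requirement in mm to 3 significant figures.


CWR = 5.87 * 0.881 * 10 = 51.7 mm
Therefore the crop water requirement = 51.7 mm.


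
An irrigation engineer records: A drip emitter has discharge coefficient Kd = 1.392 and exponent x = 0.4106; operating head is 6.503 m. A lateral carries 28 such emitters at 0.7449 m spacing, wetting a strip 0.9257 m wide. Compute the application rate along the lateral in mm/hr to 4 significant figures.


Approach: apply the emitter equation with a lateral mass balance, q = Kd*h^x; Q = n*q; rate = Q/(n*spacing*width).
Step 1 — single emitter flow (q = Kd*h^x):
  q = 1.392 * 6.503^0.4106 = 3.00264 L/hr
Step 2 — total lateral flow: Q = 28 * 3.00264 = 84.0740 L/hr
Step 3 — wetted area: A = 28 * 0.7449 * 0.9257 = 19.3075 m^2
Step 4 — application rate: Q/A = 84.0740/19.3075 = 4.354 mm/hr
Therefore the application rate along the lateral = 4.354 mm/hr.


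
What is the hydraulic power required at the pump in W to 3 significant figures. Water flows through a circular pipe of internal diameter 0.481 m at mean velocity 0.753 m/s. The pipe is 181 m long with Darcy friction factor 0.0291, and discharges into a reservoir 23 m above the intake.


Approach: apply continuity + Darcy-Weisbach + hydraulic power, Q = A*v; hf = f*(L/D)*(v^2/(2g)); H = static + hf; P = rho*g*Q*H.
Step 1 — flow rate (continuity, Q = A*v):
  A = pi*(0.481/2)^2 = 0.18171 m^2
  Q = 0.18171 * 0.753 = 0.13683 m^3/s
Step 2 — friction head loss (Darcy-Weisbach):
  hf = 0.0291 * (181/0.481) * (0.753^2 / (2*9.81))
  hf = 0.31646 m
Step 3 — total head: H = 23 + 0.31646 = 23.316 m
Step 4 — hydraulic power (P = rho*g*Q*H):
  P = 1000 * 9.81 * 0.13683 * 23.316 = 31300 W
Therefore the hydraulic power required at the pump = 31300 W.


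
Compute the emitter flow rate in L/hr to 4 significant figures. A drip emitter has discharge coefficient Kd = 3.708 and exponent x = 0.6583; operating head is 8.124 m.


Approach: apply the emitter characteristic equation, q = Kd * h^x.
q = 3.708 * 8.124^0.6583 = 14.72 L/hr
Therefore the emitter flow rate = 14.72 L/hr.


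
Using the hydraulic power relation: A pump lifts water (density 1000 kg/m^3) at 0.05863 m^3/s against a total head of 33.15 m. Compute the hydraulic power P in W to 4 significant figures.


Approach: apply the hydraulic power relation, P = rho*g*Q*H.
P = 1000 * 9.81 * 0.05863 * 33.15 = 19070 W
Therefore the hydraulic power P = 19070 W.


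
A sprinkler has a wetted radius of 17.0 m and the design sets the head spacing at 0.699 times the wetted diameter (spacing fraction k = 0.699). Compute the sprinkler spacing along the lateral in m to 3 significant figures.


Approach: apply the sprinkler spacing rule (spacing as a fraction of wetted diameter), S = k*(2*R).
S = 0.699 * (2 * 17.0) = 23.8 m
Therefore the sprinkler spacing along the lateral = 23.8 m.


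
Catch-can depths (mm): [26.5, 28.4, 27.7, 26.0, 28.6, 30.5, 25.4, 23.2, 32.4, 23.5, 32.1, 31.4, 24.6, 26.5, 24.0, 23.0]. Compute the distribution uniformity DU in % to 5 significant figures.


Approach: apply the low-quarter distribution uniformity, DU = (mean of lowest quarter of readings / overall mean)*100.
sorted lowest 4 of 16: [23.0, 23.2, 23.5, 24.0] -> mean = 23.42500 mm
overall mean = 27.11250 mm
DU = (23.42500/27.11250)*100 = 86.399 %
Therefore the distribution uniformity DU = 86.399 %.


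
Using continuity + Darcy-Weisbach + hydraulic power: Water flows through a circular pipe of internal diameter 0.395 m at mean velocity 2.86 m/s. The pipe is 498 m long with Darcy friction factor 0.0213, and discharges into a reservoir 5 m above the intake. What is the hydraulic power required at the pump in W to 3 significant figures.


Approach: apply continuity + Darcy-Weisbach + hydraulic power, Q = A*v; hf = f*(L/D)*(v^2/(2g)); H = static + hf; P = rho*g*Q*H.
Step 1 — flow rate (continuity, Q = A*v):
  A = pi*(0.395/2)^2 = 0.12254 m^2
  Q = 0.12254 * 2.86 = 0.35047 m^3/s
Step 2 — friction head loss (Darcy-Weisbach):
  hf = 0.0213 * (498/0.395) * (2.86^2 / (2*9.81))
  hf = 11.196 m
Step 3 — total head: H = 5 + 11.196 = 16.196 m
Step 4 — hydraulic power (P = rho*g*Q*H):
  P = 1000 * 9.81 * 0.35047 * 16.196 = 55700 W
Therefore the hydraulic power required at the pump = 55700 W.


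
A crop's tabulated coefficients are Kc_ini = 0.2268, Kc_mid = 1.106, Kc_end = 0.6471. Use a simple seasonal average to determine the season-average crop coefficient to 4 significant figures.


Approach: apply a simple seasonal average, Kc_avg = (Kc_ini + Kc_mid + Kc_end)/3.
Kc_avg = (0.2268 + 1.106 + 0.6471)/3 = 0.6600
Therefore the season-average crop coefficient = 0.6600.


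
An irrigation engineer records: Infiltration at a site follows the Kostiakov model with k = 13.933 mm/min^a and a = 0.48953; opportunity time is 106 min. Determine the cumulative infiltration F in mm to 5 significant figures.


Approach: apply the Kostiakov infiltration equation, F = k*t^a.
F = 13.933 * 106^0.48953 = 136.61 mm
Therefore the cumulative infiltration F = 136.61 mm.


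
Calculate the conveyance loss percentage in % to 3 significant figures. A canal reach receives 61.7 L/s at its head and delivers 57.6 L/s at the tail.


Approach: apply the conveyance loss ratio, loss% = ((Q_head - Q_tail)/Q_head)*100.
loss = ((61.7 - 57.6)/61.7)*100 = 6.65 %
Therefore the conveyance loss percentage = 6.65 %.


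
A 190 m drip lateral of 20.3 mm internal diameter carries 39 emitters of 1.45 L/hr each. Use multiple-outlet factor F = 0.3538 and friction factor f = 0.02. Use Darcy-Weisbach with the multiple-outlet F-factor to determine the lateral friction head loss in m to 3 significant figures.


Approach: apply Darcy-Weisbach with the multiple-outlet F-factor, Q = n*q/(3600*1000) m^3/s; v = Q/A; hf = F*f*(L/D)*(v^2/(2g)).
Q = 39*1.45/(3600*1000) = 1.5708e-05 m^3/s
A = pi*(20.3e-3/2)^2 = 3.2365e-04 m^2, so v = Q/A = 0.048534 m/s
hf = 0.3538*0.02*(190/0.0203)*(0.048534^2/(2*9.81)) = 0.00795 m
Therefore the lateral friction head loss = 0.00795 m.


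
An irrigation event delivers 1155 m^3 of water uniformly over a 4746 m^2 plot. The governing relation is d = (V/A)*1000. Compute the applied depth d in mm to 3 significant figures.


d = (1155 / 4746) * 1000 = 243 mm
Therefore the applied depth d = 243 mm.


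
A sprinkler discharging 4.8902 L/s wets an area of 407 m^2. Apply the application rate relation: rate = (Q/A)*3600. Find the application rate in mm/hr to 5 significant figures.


rate = (4.8902 / 407) * 3600 = 43.255 mm/hr
Therefore the application rate = 43.255 mm/hr.


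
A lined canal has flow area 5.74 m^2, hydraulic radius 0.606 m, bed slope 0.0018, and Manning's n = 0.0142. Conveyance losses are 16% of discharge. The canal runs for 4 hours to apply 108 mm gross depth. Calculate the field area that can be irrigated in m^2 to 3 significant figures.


Approach: apply Manning's equation with a conveyance and depth budget, Q = (1/n)*A*R^(2/3)*S^(1/2); Q_field = Q*(1-loss); Area = Q_field*t/(d/1000).
Step 1 — canal discharge (Manning's equation):
  Q = (1/0.0142) * 5.74 * 0.606^(2/3) * 0.0018^(1/2) = 12.281 m^3/s
Step 2 — delivered flow: Q_field = 12.281*(1 - 16/100) = 10.316 m^3/s
Step 3 — volume delivered: V = 10.316 * 4*3600 = 148550 m^3
Step 4 — area served: A = V / (depth/1000) = 148550 / 0.108 = 1380000 m^2
Therefore the field area that can be irrigated = 1380000 m^2.


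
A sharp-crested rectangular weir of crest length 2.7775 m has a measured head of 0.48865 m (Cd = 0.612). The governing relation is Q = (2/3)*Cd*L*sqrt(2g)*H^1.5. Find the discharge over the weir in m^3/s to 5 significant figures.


Q = (2/3)*0.612*2.7775*sqrt(2*9.81)*0.48865^1.5 = 1.7146 m^3/s
Therefore the discharge over the weir = 1.7146 m^3/s.


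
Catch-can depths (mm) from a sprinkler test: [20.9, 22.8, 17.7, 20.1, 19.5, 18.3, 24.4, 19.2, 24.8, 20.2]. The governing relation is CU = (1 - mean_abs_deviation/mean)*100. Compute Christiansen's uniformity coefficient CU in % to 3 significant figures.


mean = 20.790 mm
mean |d_i - mean| = 1.9480 mm
CU = (1 - 1.9480/20.790)*100 = 90.6 %
Therefore Christiansen's uniformity coefficient CU = 90.6 %.


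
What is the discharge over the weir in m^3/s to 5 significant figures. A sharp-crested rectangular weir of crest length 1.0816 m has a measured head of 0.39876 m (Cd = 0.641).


Approach: apply the rectangular weir equation, Q = (2/3)*Cd*L*sqrt(2g)*H^1.5.
Q = (2/3)*0.641*1.0816*sqrt(2*9.81)*0.39876^1.5 = 0.51553 m^3/s
Therefore the discharge over the weir = 0.51553 m^3/s.


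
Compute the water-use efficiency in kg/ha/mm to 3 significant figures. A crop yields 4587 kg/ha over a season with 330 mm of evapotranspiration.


Approach: apply the water-use efficiency ratio, WUE = yield/ET.
WUE = 4587 / 330 = 13.9 kg/ha/mm
Therefore the water-use efficiency = 13.9 kg/ha/mm.


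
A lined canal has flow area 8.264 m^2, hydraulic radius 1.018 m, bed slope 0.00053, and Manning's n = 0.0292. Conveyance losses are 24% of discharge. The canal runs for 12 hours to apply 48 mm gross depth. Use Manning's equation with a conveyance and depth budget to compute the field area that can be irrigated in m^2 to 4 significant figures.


Approach: apply Manning's equation with a conveyance and depth budget, Q = (1/n)*A*R^(2/3)*S^(1/2); Q_field = Q*(1-loss); Area = Q_field*t/(d/1000).
Step 1 — canal discharge (Manning's equation):
  Q = (1/0.0292) * 8.264 * 1.018^(2/3) * 0.00053^(1/2) = 6.59342 m^3/s
Step 2 — delivered flow: Q_field = 6.59342*(1 - 24/100) = 5.01100 m^3/s
Step 3 — volume delivered: V = 5.01100 * 12*3600 = 216475 m^3
Step 4 — area served: A = V / (depth/1000) = 216475 / 0.048 = 4510000 m^2
Therefore the field area that can be irrigated = 4510000 m^2.


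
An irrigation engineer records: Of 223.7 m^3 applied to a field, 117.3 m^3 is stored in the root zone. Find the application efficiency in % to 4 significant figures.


Approach: apply the application efficiency ratio, Ea = (stored/applied)*100.
Ea = (117.3/223.7)*100 = 52.44 %
Therefore the application efficiency = 52.44 %.


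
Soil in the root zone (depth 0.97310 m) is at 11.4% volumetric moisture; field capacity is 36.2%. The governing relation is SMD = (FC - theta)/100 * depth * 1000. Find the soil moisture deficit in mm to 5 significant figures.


SMD = (36.2 - 11.4)/100 * 0.97310 * 1000 = 241.33 mm
Therefore the soil moisture deficit = 241.33 mm.


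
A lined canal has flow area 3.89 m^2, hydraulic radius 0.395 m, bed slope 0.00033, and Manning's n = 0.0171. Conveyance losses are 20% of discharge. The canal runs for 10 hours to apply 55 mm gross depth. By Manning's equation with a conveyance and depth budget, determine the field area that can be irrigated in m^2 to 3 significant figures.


Approach: apply Manning's equation with a conveyance and depth budget, Q = (1/n)*A*R^(2/3)*S^(1/2); Q_field = Q*(1-loss); Area = Q_field*t/(d/1000).
Step 1 — canal discharge (Manning's equation):
  Q = (1/0.0171) * 3.89 * 0.395^(2/3) * 0.00033^(1/2) = 2.2247 m^3/s
Step 2 — delivered flow: Q_field = 2.2247*(1 - 20/100) = 1.7798 m^3/s
Step 3 — volume delivered: V = 1.7798 * 10*3600 = 64072 m^3
Step 4 — area served: A = V / (depth/1000) = 64072 / 0.055 = 1160000 m^2
Therefore the field area that can be irrigated = 1160000 m^2.


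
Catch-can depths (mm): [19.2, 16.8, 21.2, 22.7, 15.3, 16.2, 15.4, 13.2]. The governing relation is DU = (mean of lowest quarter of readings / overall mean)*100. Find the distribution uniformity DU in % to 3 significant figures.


sorted lowest 2 of 8: [13.2, 15.3] -> mean = 14.250 mm
overall mean = 17.500 mm
DU = (14.250/17.500)*100 = 81.4 %
Therefore the distribution uniformity DU = 81.4 %.


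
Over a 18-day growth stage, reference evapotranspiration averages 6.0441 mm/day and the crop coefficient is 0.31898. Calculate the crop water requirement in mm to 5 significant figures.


Approach: apply the crop water requirement relation, CWR = ET0 * Kc * days.
CWR = 6.0441 * 0.31898 * 18 = 34.703 mm
Therefore the crop water requirement = 34.703 mm.


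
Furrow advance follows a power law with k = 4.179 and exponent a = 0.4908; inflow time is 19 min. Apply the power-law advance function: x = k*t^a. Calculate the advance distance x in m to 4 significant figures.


x = 4.179 * 19^0.4908 = 17.73 m
Therefore the advance distance x = 17.73 m.


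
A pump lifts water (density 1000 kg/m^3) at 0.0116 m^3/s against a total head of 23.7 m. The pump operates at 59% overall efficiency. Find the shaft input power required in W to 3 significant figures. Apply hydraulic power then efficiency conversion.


Approach: apply hydraulic power then efficiency conversion, P = rho*g*Q*H; P_in = P/eta.
Step 1 — hydraulic power (P = rho*g*Q*H):
  P = 1000 * 9.81 * 0.0116 * 23.7 = 2697.0 W
Step 2 — input power: P_in = P/eta = 2697.0 / 0.59 = 4570 W
Therefore the shaft input power required = 4570 W.


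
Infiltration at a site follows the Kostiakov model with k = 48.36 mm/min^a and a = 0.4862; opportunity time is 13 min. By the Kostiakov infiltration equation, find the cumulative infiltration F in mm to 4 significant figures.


Approach: apply the Kostiakov infiltration equation, F = k*t^a.
F = 48.36 * 13^0.4862 = 168.3 mm
Therefore the cumulative infiltration F = 168.3 mm.


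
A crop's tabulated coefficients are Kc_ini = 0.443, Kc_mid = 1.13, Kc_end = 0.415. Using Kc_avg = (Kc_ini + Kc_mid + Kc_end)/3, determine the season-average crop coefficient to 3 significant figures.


Kc_avg = (0.443 + 1.13 + 0.415)/3 = 0.663
Therefore the season-average crop coefficient = 0.663.


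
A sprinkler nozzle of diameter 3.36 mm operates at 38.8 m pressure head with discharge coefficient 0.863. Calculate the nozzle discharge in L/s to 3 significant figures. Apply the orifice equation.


Approach: apply the orifice equation, Q = Cd*A*sqrt(2*g*h), A = pi*(d/2)^2.
A = pi*(3.36e-3/2)^2 = 8.8668e-06 m^2
Q = 0.863 * 8.8668e-06 * sqrt(2*9.81*38.8) * 1000 = 0.211 L/s
Therefore the nozzle discharge = 0.211 L/s.


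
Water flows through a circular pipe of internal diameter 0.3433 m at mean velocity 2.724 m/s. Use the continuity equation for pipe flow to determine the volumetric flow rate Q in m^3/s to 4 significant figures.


Approach: apply the continuity equation for pipe flow, Q = A * v with A = pi*(D/2)^2.
A = pi*(0.3433/2)^2 = 0.0925630 m^2
Q = 0.0925630 * 2.724 = 0.2521 m^3/s
Therefore the volumetric flow rate Q = 0.2521 m^3/s.


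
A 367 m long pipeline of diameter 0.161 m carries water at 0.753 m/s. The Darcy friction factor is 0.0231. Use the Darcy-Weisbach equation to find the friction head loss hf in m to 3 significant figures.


Approach: apply the Darcy-Weisbach equation, hf = f*(L/D)*(v^2/(2g)).
hf = 0.0231 * (367/0.161) * (0.753^2 / (2*9.81))
hf = 1.52 m
Therefore the friction head loss hf = 1.52 m.


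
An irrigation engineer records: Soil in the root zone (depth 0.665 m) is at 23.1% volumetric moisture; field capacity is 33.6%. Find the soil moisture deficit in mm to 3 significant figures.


Approach: apply the soil moisture deficit relation, SMD = (FC - theta)/100 * depth * 1000.
SMD = (33.6 - 23.1)/100 * 0.665 * 1000 = 69.8 mm
Therefore the soil moisture deficit = 69.8 mm.


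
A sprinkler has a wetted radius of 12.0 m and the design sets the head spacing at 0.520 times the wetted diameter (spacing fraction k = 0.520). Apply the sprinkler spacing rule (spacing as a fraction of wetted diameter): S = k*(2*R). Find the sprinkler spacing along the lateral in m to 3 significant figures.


S = 0.520 * (2 * 12.0) = 12.5 m
Therefore the sprinkler spacing along the lateral = 12.5 m.


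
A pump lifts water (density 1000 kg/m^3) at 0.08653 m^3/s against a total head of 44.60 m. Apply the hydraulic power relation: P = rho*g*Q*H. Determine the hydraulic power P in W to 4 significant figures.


P = 1000 * 9.81 * 0.08653 * 44.60 = 37860 W
Therefore the hydraulic power P = 37860 W.


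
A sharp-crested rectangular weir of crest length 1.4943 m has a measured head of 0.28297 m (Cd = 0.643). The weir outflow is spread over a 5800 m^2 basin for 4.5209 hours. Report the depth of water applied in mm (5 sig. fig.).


Approach: apply the rectangular weir equation with a volume-to-depth conversion, Q = (2/3)*Cd*L*sqrt(2g)*H^1.5; d = Q*t/A * 1000.
Step 1 — weir discharge:
  Q = (2/3)*0.643*1.4943*sqrt(2*9.81)*0.28297^1.5 = 0.4270882 m^3/s
Step 2 — volume: V = 0.4270882 * 4.5209*3600 = 6950.963 m^3
Step 3 — depth: d = V/A * 1000 = 6950.963/5800 * 1000 = 1198.4 mm
Therefore the depth of water applied = 1198.4 mm.


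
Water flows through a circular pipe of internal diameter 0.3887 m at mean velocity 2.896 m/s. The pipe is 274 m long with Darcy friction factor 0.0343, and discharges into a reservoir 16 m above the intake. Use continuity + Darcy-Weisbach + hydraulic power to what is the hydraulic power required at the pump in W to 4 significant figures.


Approach: apply continuity + Darcy-Weisbach + hydraulic power, Q = A*v; hf = f*(L/D)*(v^2/(2g)); H = static + hf; P = rho*g*Q*H.
Step 1 — flow rate (continuity, Q = A*v):
  A = pi*(0.3887/2)^2 = 0.118664 m^2
  Q = 0.118664 * 2.896 = 0.343651 m^3/s
Step 2 — friction head loss (Darcy-Weisbach):
  hf = 0.0343 * (274/0.3887) * (2.896^2 / (2*9.81))
  hf = 10.3354 m
Step 3 — total head: H = 16 + 10.3354 = 26.3354 m
Step 4 — hydraulic power (P = rho*g*Q*H):
  P = 1000 * 9.81 * 0.343651 * 26.3354 = 88780 W
Therefore the hydraulic power required at the pump = 88780 W.


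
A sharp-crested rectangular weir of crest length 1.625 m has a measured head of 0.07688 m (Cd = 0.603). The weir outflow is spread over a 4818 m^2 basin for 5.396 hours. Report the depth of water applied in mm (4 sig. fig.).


Approach: apply the rectangular weir equation with a volume-to-depth conversion, Q = (2/3)*Cd*L*sqrt(2g)*H^1.5; d = Q*t/A * 1000.
Step 1 — weir discharge:
  Q = (2/3)*0.603*1.625*sqrt(2*9.81)*0.07688^1.5 = 0.0616807 m^3/s
Step 2 — volume: V = 0.0616807 * 5.396*3600 = 1198.18 m^3
Step 3 — depth: d = V/A * 1000 = 1198.18/4818 * 1000 = 248.7 mm
Therefore the depth of water applied = 248.7 mm.


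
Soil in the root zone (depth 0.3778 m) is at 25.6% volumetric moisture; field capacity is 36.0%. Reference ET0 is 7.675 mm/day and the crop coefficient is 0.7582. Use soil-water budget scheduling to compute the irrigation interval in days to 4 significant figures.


Approach: apply soil-water budget scheduling, SMD = (FC-theta)/100*depth*1000; ETc = ET0*Kc; interval = SMD/ETc.
Step 1 — soil moisture deficit:
  SMD = (36.0 - 25.6)/100 * 0.3778 * 1000 = 39.2912 mm
Step 2 — daily crop ET (ETc = ET0*Kc):
  ETc = 7.675 * 0.7582 = 5.81919 mm/day
Step 3 — irrigation interval (SMD/ETc):
  interval = 39.2912 / 5.81919 = 6.752 days
Therefore the irrigation interval = 6.752 days.


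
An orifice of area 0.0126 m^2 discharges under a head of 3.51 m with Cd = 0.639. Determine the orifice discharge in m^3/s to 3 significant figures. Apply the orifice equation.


Approach: apply the orifice equation, Q = Cd*A*sqrt(2*g*h).
Q = 0.639 * 0.0126 * sqrt(2*9.81*3.51) = 0.0668 m^3/s
Therefore the orifice discharge = 0.0668 m^3/s.


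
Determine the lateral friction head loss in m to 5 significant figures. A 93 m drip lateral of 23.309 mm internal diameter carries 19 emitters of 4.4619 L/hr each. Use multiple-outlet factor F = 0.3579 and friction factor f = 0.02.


Approach: apply Darcy-Weisbach with the multiple-outlet F-factor, Q = n*q/(3600*1000) m^3/s; v = Q/A; hf = F*f*(L/D)*(v^2/(2g)).
Q = 19*4.4619/(3600*1000) = 2.354892e-05 m^3/s
A = pi*(23.309e-3/2)^2 = 4.267143e-04 m^2, so v = Q/A = 0.05518662 m/s
hf = 0.3579*0.02*(93/0.023309)*(0.05518662^2/(2*9.81)) = 0.0044332 m
Therefore the lateral friction head loss = 0.0044332 m.


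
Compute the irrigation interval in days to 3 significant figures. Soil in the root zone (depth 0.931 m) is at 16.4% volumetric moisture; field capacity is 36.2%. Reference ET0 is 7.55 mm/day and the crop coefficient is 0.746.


Approach: apply soil-water budget scheduling, SMD = (FC-theta)/100*depth*1000; ETc = ET0*Kc; interval = SMD/ETc.
Step 1 — soil moisture deficit:
  SMD = (36.2 - 16.4)/100 * 0.931 * 1000 = 184.34 mm
Step 2 — daily crop ET (ETc = ET0*Kc):
  ETc = 7.55 * 0.746 = 5.6323 mm/day
Step 3 — irrigation interval (SMD/ETc):
  interval = 184.34 / 5.6323 = 32.7 days
Therefore the irrigation interval = 32.7 days.


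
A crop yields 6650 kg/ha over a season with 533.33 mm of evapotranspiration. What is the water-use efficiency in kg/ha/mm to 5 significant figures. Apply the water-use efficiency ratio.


Approach: apply the water-use efficiency ratio, WUE = yield/ET.
WUE = 6650 / 533.33 = 12.469 kg/ha/mm
Therefore the water-use efficiency = 12.469 kg/ha/mm.


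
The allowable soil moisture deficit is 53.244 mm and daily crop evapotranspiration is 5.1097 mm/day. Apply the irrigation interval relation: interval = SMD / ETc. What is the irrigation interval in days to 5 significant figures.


interval = 53.244 / 5.1097 = 10.420 days
Therefore the irrigation interval = 10.420 days.


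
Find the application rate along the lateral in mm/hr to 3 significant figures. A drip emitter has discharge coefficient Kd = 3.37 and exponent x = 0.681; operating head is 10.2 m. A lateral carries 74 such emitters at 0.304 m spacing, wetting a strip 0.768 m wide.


Approach: apply the emitter equation with a lateral mass balance, q = Kd*h^x; Q = n*q; rate = Q/(n*spacing*width).
Step 1 — single emitter flow (q = Kd*h^x):
  q = 3.37 * 10.2^0.681 = 16.387 L/hr
Step 2 — total lateral flow: Q = 74 * 16.387 = 1212.6 L/hr
Step 3 — wetted area: A = 74 * 0.304 * 0.768 = 17.277 m^2
Step 4 — application rate: Q/A = 1212.6/17.277 = 70.2 mm/hr
Therefore the application rate along the lateral = 70.2 mm/hr.


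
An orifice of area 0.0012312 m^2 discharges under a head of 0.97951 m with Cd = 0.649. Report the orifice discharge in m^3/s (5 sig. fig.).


Approach: apply the orifice equation, Q = Cd*A*sqrt(2*g*h).
Q = 0.649 * 0.0012312 * sqrt(2*9.81*0.97951) = 0.0035029 m^3/s
Therefore the orifice discharge = 0.0035029 m^3/s.


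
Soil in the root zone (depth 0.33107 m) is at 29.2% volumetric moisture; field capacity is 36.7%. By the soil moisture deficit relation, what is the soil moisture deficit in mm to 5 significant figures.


Approach: apply the soil moisture deficit relation, SMD = (FC - theta)/100 * depth * 1000.
SMD = (36.7 - 29.2)/100 * 0.33107 * 1000 = 24.830 mm
Therefore the soil moisture deficit = 24.830 mm.


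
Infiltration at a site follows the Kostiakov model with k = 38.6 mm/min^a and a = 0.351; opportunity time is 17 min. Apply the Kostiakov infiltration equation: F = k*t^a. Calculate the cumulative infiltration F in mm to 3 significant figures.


F = 38.6 * 17^0.351 = 104 mm
Therefore the cumulative infiltration F = 104 mm.


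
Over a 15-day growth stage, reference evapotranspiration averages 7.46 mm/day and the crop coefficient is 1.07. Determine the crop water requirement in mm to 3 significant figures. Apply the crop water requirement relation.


Approach: apply the crop water requirement relation, CWR = ET0 * Kc * days.
CWR = 7.46 * 1.07 * 15 = 120 mm
Therefore the crop water requirement = 120 mm.


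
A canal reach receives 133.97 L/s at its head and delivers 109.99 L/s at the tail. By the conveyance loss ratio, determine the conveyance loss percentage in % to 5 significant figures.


Approach: apply the conveyance loss ratio, loss% = ((Q_head - Q_tail)/Q_head)*100.
loss = ((133.97 - 109.99)/133.97)*100 = 17.900 %
Therefore the conveyance loss percentage = 17.900 %.


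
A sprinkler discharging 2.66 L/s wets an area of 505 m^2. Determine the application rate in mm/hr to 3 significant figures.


Approach: apply the application rate relation, rate = (Q/A)*3600.
rate = (2.66 / 505) * 3600 = 19.0 mm/hr
Therefore the application rate = 19.0 mm/hr.


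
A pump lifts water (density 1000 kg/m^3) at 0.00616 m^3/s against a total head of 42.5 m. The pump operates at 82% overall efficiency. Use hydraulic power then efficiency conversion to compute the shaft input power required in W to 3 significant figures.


Approach: apply hydraulic power then efficiency conversion, P = rho*g*Q*H; P_in = P/eta.
Step 1 — hydraulic power (P = rho*g*Q*H):
  P = 1000 * 9.81 * 0.00616 * 42.5 = 2568.3 W
Step 2 — input power: P_in = P/eta = 2568.3 / 0.82 = 3130 W
Therefore the shaft input power required = 3130 W.


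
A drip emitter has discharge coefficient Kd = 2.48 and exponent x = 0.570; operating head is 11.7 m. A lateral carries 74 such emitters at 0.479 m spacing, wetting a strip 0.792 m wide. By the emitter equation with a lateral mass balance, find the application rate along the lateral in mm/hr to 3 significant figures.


Approach: apply the emitter equation with a lateral mass balance, q = Kd*h^x; Q = n*q; rate = Q/(n*spacing*width).
Step 1 — single emitter flow (q = Kd*h^x):
  q = 2.48 * 11.7^0.570 = 10.077 L/hr
Step 2 — total lateral flow: Q = 74 * 10.077 = 745.67 L/hr
Step 3 — wetted area: A = 74 * 0.479 * 0.792 = 28.073 m^2
Step 4 — application rate: Q/A = 745.67/28.073 = 26.6 mm/hr
Therefore the application rate along the lateral = 26.6 mm/hr.


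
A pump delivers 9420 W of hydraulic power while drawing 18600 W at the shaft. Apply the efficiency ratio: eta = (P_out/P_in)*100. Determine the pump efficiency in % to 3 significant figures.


eta = (9420 / 18600) * 100 = 50.6 %
Therefore the pump efficiency = 50.6 %.


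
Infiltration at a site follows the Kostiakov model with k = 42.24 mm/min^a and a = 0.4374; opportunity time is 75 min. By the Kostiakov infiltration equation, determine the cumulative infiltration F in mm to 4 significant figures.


Approach: apply the Kostiakov infiltration equation, F = k*t^a.
F = 42.24 * 75^0.4374 = 279.2 mm
Therefore the cumulative infiltration F = 279.2 mm.


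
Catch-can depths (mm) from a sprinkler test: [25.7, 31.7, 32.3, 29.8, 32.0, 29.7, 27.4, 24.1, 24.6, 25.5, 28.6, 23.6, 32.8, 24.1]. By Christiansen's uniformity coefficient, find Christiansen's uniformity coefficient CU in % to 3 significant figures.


Approach: apply Christiansen's uniformity coefficient, CU = (1 - mean_abs_deviation/mean)*100.
mean = 27.993 mm
mean |d_i - mean| = 2.9929 mm
CU = (1 - 2.9929/27.993)*100 = 89.3 %
Therefore Christiansen's uniformity coefficient CU = 89.3 %.


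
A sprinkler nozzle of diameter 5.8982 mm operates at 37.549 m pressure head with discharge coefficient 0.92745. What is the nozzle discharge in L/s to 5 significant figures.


Approach: apply the orifice equation, Q = Cd*A*sqrt(2*g*h), A = pi*(d/2)^2.
A = pi*(5.8982e-3/2)^2 = 2.732303e-05 m^2
Q = 0.92745 * 2.732303e-05 * sqrt(2*9.81*37.549) * 1000 = 0.68781 L/s
Therefore the nozzle discharge = 0.68781 L/s.


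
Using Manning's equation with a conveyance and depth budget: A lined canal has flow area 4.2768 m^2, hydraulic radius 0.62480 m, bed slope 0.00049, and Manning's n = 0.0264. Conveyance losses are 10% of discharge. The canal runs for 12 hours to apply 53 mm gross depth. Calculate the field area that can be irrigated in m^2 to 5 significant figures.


Approach: apply Manning's equation with a conveyance and depth budget, Q = (1/n)*A*R^(2/3)*S^(1/2); Q_field = Q*(1-loss); Area = Q_field*t/(d/1000).
Step 1 — canal discharge (Manning's equation):
  Q = (1/0.0264) * 4.2768 * 0.62480^(2/3) * 0.00049^(1/2) = 2.620839 m^3/s
Step 2 — delivered flow: Q_field = 2.620839*(1 - 10/100) = 2.358755 m^3/s
Step 3 — volume delivered: V = 2.358755 * 12*3600 = 101898.2 m^3
Step 4 — area served: A = V / (depth/1000) = 101898.2 / 0.053 = 1922600 m^2
Therefore the field area that can be irrigated = 1922600 m^2.


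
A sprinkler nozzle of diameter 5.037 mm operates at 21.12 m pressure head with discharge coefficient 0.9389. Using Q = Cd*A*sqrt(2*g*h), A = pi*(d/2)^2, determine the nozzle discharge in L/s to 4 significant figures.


A = pi*(5.037e-3/2)^2 = 1.99266e-05 m^2
Q = 0.9389 * 1.99266e-05 * sqrt(2*9.81*21.12) * 1000 = 0.3808 L/s
Therefore the nozzle discharge = 0.3808 L/s.


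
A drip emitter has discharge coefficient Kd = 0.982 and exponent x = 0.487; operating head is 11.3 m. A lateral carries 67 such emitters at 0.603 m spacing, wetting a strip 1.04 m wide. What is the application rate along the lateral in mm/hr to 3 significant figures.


Approach: apply the emitter equation with a lateral mass balance, q = Kd*h^x; Q = n*q; rate = Q/(n*spacing*width).
Step 1 — single emitter flow (q = Kd*h^x):
  q = 0.982 * 11.3^0.487 = 3.1986 L/hr
Step 2 — total lateral flow: Q = 67 * 3.1986 = 214.31 L/hr
Step 3 — wetted area: A = 67 * 0.603 * 1.04 = 42.017 m^2
Step 4 — application rate: Q/A = 214.31/42.017 = 5.10 mm/hr
Therefore the application rate along the lateral = 5.10 mm/hr.


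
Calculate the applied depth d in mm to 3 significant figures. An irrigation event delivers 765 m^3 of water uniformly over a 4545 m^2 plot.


Approach: apply depth from volume over area, d = (V/A)*1000.
d = (765 / 4545) * 1000 = 168 mm
Therefore the applied depth d = 168 mm.


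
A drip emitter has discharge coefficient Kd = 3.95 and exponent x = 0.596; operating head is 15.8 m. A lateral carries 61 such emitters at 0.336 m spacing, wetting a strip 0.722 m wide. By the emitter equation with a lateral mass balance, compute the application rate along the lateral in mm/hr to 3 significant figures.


Approach: apply the emitter equation with a lateral mass balance, q = Kd*h^x; Q = n*q; rate = Q/(n*spacing*width).
Step 1 — single emitter flow (q = Kd*h^x):
  q = 3.95 * 15.8^0.596 = 20.464 L/hr
Step 2 — total lateral flow: Q = 61 * 20.464 = 1248.3 L/hr
Step 3 — wetted area: A = 61 * 0.336 * 0.722 = 14.798 m^2
Step 4 — application rate: Q/A = 1248.3/14.798 = 84.4 mm/hr
Therefore the application rate along the lateral = 84.4 mm/hr.


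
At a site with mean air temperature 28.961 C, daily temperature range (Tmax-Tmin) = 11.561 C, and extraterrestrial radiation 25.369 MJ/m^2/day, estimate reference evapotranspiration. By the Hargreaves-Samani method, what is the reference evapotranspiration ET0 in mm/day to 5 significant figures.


Approach: apply the Hargreaves-Samani method, ET0 = 0.0023*(Tmean+17.8)*sqrt(Tmax-Tmin)*0.408*Ra.
ET0 = 0.0023*(28.961+17.8)*sqrt(11.561)*0.408*25.369 = 3.7851 mm/day
Therefore the reference evapotranspiration ET0 = 3.7851 mm/day.


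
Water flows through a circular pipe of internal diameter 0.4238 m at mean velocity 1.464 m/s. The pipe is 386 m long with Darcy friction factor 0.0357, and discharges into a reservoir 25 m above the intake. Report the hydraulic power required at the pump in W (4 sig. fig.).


Approach: apply continuity + Darcy-Weisbach + hydraulic power, Q = A*v; hf = f*(L/D)*(v^2/(2g)); H = static + hf; P = rho*g*Q*H.
Step 1 — flow rate (continuity, Q = A*v):
  A = pi*(0.4238/2)^2 = 0.141063 m^2
  Q = 0.141063 * 1.464 = 0.206516 m^3/s
Step 2 — friction head loss (Darcy-Weisbach):
  hf = 0.0357 * (386/0.4238) * (1.464^2 / (2*9.81))
  hf = 3.55204 m
Step 3 — total head: H = 25 + 3.55204 = 28.5520 m
Step 4 — hydraulic power (P = rho*g*Q*H):
  P = 1000 * 9.81 * 0.206516 * 28.5520 = 57840 W
Therefore the hydraulic power required at the pump = 57840 W.


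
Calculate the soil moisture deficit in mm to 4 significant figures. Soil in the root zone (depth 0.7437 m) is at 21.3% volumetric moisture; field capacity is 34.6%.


Approach: apply the soil moisture deficit relation, SMD = (FC - theta)/100 * depth * 1000.
SMD = (34.6 - 21.3)/100 * 0.7437 * 1000 = 98.91 mm
Therefore the soil moisture deficit = 98.91 mm.


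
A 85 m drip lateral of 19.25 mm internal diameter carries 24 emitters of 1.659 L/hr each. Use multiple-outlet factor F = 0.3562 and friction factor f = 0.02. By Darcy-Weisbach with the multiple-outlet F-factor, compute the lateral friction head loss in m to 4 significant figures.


Approach: apply Darcy-Weisbach with the multiple-outlet F-factor, Q = n*q/(3600*1000) m^3/s; v = Q/A; hf = F*f*(L/D)*(v^2/(2g)).
Q = 24*1.659/(3600*1000) = 1.10600e-05 m^3/s
A = pi*(19.25e-3/2)^2 = 2.91039e-04 m^2, so v = Q/A = 0.0380018 m/s
hf = 0.3562*0.02*(85/0.01925)*(0.0380018^2/(2*9.81)) = 0.002315 m
Therefore the lateral friction head loss = 0.002315 m.


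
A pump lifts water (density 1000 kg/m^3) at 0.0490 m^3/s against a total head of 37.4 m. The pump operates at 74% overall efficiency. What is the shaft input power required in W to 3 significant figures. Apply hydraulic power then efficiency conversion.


Approach: apply hydraulic power then efficiency conversion, P = rho*g*Q*H; P_in = P/eta.
Step 1 — hydraulic power (P = rho*g*Q*H):
  P = 1000 * 9.81 * 0.0490 * 37.4 = 17978 W
Step 2 — input power: P_in = P/eta = 17978 / 0.74 = 24300 W
Therefore the shaft input power required = 24300 W.


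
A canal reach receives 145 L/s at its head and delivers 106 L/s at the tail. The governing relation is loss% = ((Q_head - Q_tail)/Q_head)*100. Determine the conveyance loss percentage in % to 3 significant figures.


loss = ((145 - 106)/145)*100 = 26.9 %
Therefore the conveyance loss percentage = 26.9 %.


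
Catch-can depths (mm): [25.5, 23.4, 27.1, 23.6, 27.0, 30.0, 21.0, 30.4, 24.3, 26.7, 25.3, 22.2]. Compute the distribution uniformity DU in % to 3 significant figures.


Approach: apply the low-quarter distribution uniformity, DU = (mean of lowest quarter of readings / overall mean)*100.
sorted lowest 3 of 12: [21.0, 22.2, 23.4] -> mean = 22.200 mm
overall mean = 25.542 mm
DU = (22.200/25.542)*100 = 86.9 %
Therefore the distribution uniformity DU = 86.9 %.


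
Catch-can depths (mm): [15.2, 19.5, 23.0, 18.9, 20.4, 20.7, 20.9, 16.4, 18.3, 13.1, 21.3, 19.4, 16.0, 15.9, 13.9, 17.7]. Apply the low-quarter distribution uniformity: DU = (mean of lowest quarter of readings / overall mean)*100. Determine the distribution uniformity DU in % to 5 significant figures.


sorted lowest 4 of 16: [13.1, 13.9, 15.2, 15.9] -> mean = 14.52500 mm
overall mean = 18.16250 mm
DU = (14.52500/18.16250)*100 = 79.972 %
Therefore the distribution uniformity DU = 79.972 %.
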